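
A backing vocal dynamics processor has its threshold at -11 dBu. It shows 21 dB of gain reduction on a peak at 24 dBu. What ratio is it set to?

2.5:1

Input overshoot = 24 − (-11) = 35 dB.
Output overshoot = 35 − 21 = 14 dB.
Ratio = input overshoot / output overshoot = 35 / 14 = 2.5.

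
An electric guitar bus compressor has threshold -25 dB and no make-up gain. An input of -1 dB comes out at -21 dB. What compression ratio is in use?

6:1

Input overshoot = -1 − (-25) = 24 dB; output overshoot = -21 − (-25) = 4 dB.
Ratio = 24 / 4 = 6.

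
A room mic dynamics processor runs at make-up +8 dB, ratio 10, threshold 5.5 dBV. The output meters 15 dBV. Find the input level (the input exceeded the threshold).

20.5 dBV

Stripping the +8 dB make-up gives 7 dBV at the gain stage.
That's 1.5 dB above the 5.5 dBV threshold.
Undo the ratio: input overshoot = 1.5 × 10 = 15 dB, giving input = 20.5 dBV.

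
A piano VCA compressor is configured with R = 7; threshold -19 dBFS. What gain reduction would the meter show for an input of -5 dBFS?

Overshoot = -5 − (-19) = 14 dB.
At 7:1, output sits 14/7 = 2 dB above threshold.
So the signal is attenuated by 14 − 2 = 12 dB.

12 dB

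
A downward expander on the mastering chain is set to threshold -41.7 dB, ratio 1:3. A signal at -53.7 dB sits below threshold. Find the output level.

-77.7 dB

Undershoot = (-41.7) − (-53.7) = 12 dB.
At 1:3, that expands to 36 dB under threshold.
Output = -41.7 − 36 = -77.7 dB.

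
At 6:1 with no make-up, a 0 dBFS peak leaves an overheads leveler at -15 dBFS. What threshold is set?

Gain reduction = 0 − (-15) = 15 dB; output overshoot = GR / (R − 1) = 15 / 5 = 3 dB.
Threshold = output − output overshoot = -15 − 3 = -18 dBFS.

-18 dBFS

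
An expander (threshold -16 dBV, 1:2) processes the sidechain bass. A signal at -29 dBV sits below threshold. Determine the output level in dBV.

Below threshold, a 1:2 expander applies gain = (2−1)×(T − x) of attenuation.
(2−1) × 13 = 13 dB, so output = -29 − 13 = -42 dBV.

-42 dBV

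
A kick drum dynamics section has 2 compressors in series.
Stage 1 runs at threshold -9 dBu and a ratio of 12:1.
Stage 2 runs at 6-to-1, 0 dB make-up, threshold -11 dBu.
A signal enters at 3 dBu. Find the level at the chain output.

-10.5 dBu

Stage 1: overshoot 12 dB → 12/12 = 1 dB → -8 dBu.
Stage 2: 3 dB above -11 dBu, reduced 6:1 to 0.5 dB above → -10.5 dBu.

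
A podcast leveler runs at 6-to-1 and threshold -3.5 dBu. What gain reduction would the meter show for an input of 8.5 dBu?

8.5 dBu exceeds the threshold by 12 dB.
At 6:1, output sits 12/6 = 2 dB above threshold.
Gain reduction = 12 − 2 = 10 dB.

10 dB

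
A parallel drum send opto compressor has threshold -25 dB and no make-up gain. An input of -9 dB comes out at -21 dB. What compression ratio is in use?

4:1

Input overshoot = -9 − (-25) = 16 dB; output overshoot = -21 − (-25) = 4 dB.
Ratio = 16 / 4 = 4.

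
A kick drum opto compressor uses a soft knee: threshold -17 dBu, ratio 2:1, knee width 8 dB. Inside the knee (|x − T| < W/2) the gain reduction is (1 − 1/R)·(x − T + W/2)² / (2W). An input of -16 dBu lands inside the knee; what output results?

-16.78125 dBu

x − T + W/2 = -16 − (-17) + 4 = 5.
GR = (1 − 1/2) × 5² / 16 = 0.5 × 25 / 16 = 0.78125 dB.
Output = -16 − 0.78125 = -16.78125 dBu.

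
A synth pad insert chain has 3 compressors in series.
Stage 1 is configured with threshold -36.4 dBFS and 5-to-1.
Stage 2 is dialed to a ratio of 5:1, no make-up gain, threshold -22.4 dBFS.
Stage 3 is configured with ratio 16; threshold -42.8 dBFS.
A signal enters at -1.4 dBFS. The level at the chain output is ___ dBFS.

Stage 1: -1.4 dBFS is 35 dB over -36.4 dBFS; at 5:1 that becomes 7 dB over, giving -29.4 dBFS.
Stage 2: -29.4 dBFS ≤ -22.4 dBFS, so stage 2 doesn't engage; output -29.4 dBFS.
Stage 3: overshoot 13.4 dB → 13.4/16 = 0.8375 dB → -41.9625 dBFS.

-41.9625 dBFS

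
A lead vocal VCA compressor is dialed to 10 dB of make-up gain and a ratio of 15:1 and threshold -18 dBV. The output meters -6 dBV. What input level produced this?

12 dBV

Remove make-up: -6 − 10 = -16 dBV.
Post-compression overshoot = -16 − (-18) = 2 dB.
Undo the ratio: input overshoot = 2 × 15 = 30 dB, giving input = 12 dBV.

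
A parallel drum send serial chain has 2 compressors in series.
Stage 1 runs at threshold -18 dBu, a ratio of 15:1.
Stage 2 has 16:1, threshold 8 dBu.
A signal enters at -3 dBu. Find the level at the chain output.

-17 dBu

Stage 1: 15 dB above -18 dBu, reduced 15:1 to 1 dB above → -17 dBu.
Stage 2: below threshold (-17 ≤ 8); passes unchanged; output -17 dBu.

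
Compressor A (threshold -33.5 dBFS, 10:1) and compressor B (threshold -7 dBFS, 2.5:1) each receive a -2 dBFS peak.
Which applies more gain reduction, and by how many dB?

A, by 25.35 dB

A: overshoot 31.5 dB → output overshoot 3.15 dB → GR 28.35 dB.
B: overshoot 5 dB → output overshoot 2 dB → GR 3 dB.
Difference: 25.35 dB in favour of A.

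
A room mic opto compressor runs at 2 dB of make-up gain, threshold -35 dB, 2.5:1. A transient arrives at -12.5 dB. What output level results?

Overshoot: -12.5 − (-35) = 22.5 dB.
2.5:1 compression reduces that to 22.5/2.5 = 9 dB over.
Output = -35 + 9 = -26 dB; make-up adds 2 dB, giving -24 dB.

-24 dB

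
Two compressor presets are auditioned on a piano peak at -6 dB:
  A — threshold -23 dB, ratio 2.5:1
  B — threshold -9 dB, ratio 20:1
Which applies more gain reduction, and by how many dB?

A: 17 dB over, compressed to 6.8 dB over, so 10.2 dB of GR.
B: 3 dB over, compressed to 0.15 dB over, so 2.85 dB of GR.
A applies 7.35 dB more gain reduction.

A, by 7.35 dB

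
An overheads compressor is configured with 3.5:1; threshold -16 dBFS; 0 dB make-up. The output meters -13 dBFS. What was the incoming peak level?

The compressed level sits -13 − (-16) = 3 dB over threshold.
Input overshoot = R × output overshoot = 10.5 dB → input = -16 + 10.5 = -5.5 dBFS.

-5.5 dBFS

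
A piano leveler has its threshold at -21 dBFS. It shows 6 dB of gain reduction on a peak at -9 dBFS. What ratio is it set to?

2:1

Input overshoot = -9 − (-21) = 12 dB.
Output overshoot = 12 − 6 = 6 dB.
Ratio = input overshoot / output overshoot = 12 / 6 = 2.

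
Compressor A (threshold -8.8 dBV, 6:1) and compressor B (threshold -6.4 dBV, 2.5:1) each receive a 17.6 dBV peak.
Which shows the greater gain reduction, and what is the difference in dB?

A: GR = 26.4 − 26.4/6 = 22 dB.
B: GR = 24 − 24/2.5 = 14.4 dB.
A applies 7.6 dB more gain reduction.

A, by 7.6 dB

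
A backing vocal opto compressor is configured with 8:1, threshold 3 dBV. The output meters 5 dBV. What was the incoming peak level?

The compressed level sits 5 − 3 = 2 dB over threshold.
Input overshoot = R × output overshoot = 16 dB → input = 3 + 16 = 19 dBV.

19 dBV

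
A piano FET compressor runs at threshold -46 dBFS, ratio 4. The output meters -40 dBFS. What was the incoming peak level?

-22 dBFS

That's 6 dB above the -46 dBFS threshold.
Undo the ratio: input overshoot = 6 × 4 = 24 dB, giving input = -22 dBFS.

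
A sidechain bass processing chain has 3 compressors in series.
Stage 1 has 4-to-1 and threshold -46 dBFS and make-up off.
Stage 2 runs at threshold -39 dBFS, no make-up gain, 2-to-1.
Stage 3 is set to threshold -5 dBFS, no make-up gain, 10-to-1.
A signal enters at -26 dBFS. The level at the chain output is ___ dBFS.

-41 dBFS

Stage 1: -26 dBFS is 20 dB over -46 dBFS; at 4:1 that becomes 5 dB over, giving -41 dBFS.
Stage 2: -41 dBFS is at or below the -39 dBFS threshold — no compression; output -41 dBFS.
Stage 3: -41 dBFS is at or below the -5 dBFS threshold — no compression; output -41 dBFS.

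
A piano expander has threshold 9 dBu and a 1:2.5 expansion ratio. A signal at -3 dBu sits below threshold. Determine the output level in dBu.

Below threshold, a 1:2.5 expander applies gain = (2.5−1)×(T − x) of attenuation.
(2.5−1) × 12 = 18 dB, so output = -3 − 18 = -21 dBu.

-21 dBu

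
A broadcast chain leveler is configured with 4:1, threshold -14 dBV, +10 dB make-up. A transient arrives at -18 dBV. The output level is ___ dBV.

-18 dBV is 4 dB below the -14 dBV threshold, so no gain reduction is applied.
Make-up gain adds 10 dB: -18 + 10 = -8 dBV.

-8 dBV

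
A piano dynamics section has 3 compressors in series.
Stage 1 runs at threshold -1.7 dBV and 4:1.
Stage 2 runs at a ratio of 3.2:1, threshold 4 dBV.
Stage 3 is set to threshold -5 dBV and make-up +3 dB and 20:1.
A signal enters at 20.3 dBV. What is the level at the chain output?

-1.56 dBV

Stage 1: overshoot 22 dB → 22/4 = 5.5 dB → 3.8 dBV.
Stage 2: below threshold (3.8 ≤ 4); passes unchanged; output 3.8 dBV.
Stage 3: overshoot 8.8 dB → 8.8/20 = 0.44 dB → -4.56 dBV; +3 dB make-up → -1.56 dBV.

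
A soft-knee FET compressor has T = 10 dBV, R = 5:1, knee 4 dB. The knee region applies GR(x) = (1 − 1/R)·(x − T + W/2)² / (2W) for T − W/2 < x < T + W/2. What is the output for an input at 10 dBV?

x − T + W/2 = 10 − 10 + 2 = 2.
GR = (1 − 1/5) × 2² / 8 = 0.8 × 4 / 8 = 0.4 dB.
Output = 10 − 0.4 = 9.6 dBV.

9.6 dBV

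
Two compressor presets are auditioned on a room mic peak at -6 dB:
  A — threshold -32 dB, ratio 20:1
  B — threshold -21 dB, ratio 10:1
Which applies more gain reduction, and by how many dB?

A, by 11.2 dB

A: 26 dB over, compressed to 1.3 dB over, so 24.7 dB of GR.
B: 15 dB over, compressed to 1.5 dB over, so 13.5 dB of GR.
Difference: 11.2 dB in favour of A.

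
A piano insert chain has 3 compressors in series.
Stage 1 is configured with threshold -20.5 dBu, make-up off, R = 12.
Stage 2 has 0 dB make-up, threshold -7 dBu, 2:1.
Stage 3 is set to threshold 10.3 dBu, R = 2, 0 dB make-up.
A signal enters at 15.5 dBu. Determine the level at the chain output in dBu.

Stage 1: 15.5 dBu is 36 dB over -20.5 dBu; at 12:1 that becomes 3 dB over, giving -17.5 dBu.
Stage 2: -17.5 dBu ≤ -7 dBu, so stage 2 doesn't engage; output -17.5 dBu.
Stage 3: -17.5 dBu ≤ 10.3 dBu, so stage 3 doesn't engage; output -17.5 dBu.

-17.5 dBu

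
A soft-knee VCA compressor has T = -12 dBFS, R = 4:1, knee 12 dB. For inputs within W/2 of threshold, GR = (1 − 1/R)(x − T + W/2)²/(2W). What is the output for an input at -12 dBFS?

-13.125 dBFS

x − T + W/2 = -12 − (-12) + 6 = 6.
GR = (1 − 1/4) × 6² / 24 = 0.75 × 36 / 24 = 1.125 dB.
Output = -12 − 1.125 = -13.125 dBFS.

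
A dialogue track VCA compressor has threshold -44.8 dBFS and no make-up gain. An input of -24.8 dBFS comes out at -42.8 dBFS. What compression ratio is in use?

Input overshoot = -24.8 − (-44.8) = 20 dB; output overshoot = -42.8 − (-44.8) = 2 dB.
Ratio = 20 / 2 = 10.

10:1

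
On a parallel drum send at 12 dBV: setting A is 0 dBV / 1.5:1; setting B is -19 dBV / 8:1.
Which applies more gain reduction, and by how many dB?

B, by 23.125 dB

A: GR = 12 − 12/1.5 = 4 dB.
B: GR = 31 − 31/8 = 27.125 dB.
B reduces 23.125 dB more.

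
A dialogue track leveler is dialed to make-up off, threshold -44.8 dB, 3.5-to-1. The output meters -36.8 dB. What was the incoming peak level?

That's 8 dB above the -44.8 dB threshold.
Before 3.5:1 compression the overshoot was 8 × 3.5 = 28 dB, so input = -44.8 + 28 = -16.8 dB.

-16.8 dB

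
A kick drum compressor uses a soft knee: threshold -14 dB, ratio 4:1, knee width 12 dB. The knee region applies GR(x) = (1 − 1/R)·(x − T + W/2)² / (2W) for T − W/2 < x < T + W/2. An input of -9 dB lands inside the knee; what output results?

-12.78125 dB

x − T + W/2 = -9 − (-14) + 6 = 11.
GR = (1 − 1/4) × 11² / 24 = 0.75 × 121 / 24 = 3.78125 dB.
Output = -9 − 3.78125 = -12.78125 dB.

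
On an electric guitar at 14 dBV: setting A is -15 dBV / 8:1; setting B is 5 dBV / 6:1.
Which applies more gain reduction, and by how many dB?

A, by 17.875 dB

A: GR = 29 − 29/8 = 25.375 dB.
B: GR = 9 − 9/6 = 7.5 dB.
A applies 17.875 dB more gain reduction.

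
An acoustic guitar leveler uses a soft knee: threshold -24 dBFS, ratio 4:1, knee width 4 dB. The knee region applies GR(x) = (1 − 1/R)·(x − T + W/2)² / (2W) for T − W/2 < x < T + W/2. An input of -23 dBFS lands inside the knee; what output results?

-23.84375 dBFS

x − T + W/2 = -23 − (-24) + 2 = 3.
GR = (1 − 1/4) × 3² / 8 = 0.75 × 9 / 8 = 0.84375 dB.
Output = -23 − 0.84375 = -23.84375 dBFS.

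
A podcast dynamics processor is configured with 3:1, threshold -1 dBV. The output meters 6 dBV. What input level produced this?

That's 7 dB above the -1 dBV threshold.
Input overshoot = R × output overshoot = 21 dB → input = -1 + 21 = 20 dBV.

20 dBV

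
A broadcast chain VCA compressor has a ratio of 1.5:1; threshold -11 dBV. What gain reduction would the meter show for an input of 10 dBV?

7 dB

The signal is 21 dB above threshold.
A 1.5:1 ratio leaves 14 dB of that excess.
Gain reduction = 21 − 14 = 7 dB.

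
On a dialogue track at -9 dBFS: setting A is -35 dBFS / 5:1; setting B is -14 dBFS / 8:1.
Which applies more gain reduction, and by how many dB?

A, by 16.425 dB

A: GR = 26 − 26/5 = 20.8 dB.
B: GR = 5 − 5/8 = 4.375 dB.
A applies 16.425 dB more gain reduction.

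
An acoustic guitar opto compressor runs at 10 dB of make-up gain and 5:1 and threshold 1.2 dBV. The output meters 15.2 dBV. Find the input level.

Before make-up, the level was 15.2 − 10 = 5.2 dBV.
Post-compression overshoot = 5.2 − 1.2 = 4 dB.
Input overshoot = R × output overshoot = 20 dB → input = 1.2 + 20 = 21.2 dBV.

21.2 dBV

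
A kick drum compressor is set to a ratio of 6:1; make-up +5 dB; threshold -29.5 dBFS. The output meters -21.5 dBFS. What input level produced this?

-11.5 dBFS

Remove make-up: -21.5 − 5 = -26.5 dBFS.
Post-compression overshoot = -26.5 − (-29.5) = 3 dB.
Undo the ratio: input overshoot = 3 × 6 = 18 dB, giving input = -11.5 dBFS.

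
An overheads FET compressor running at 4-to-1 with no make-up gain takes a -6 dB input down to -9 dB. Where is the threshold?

-10 dB

Input is 4 dB above T (since output overshoot × R = input overshoot: (-9 − T)·4 = -6 − T gives T = -10 dB).
Check: -10 + (-6 − (-10))/4 = -10 + 1 = -9 dB. ✓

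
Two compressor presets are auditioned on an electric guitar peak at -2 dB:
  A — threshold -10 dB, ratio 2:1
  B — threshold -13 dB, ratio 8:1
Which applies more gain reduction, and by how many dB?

A: overshoot 8 dB → output overshoot 4 dB → GR 4 dB.
B: overshoot 11 dB → output overshoot 1.375 dB → GR 9.625 dB.
B applies 5.625 dB more gain reduction.

B, by 5.625 dB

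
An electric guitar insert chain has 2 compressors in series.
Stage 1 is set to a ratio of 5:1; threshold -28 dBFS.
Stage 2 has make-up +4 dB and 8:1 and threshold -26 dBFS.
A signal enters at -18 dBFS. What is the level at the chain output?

Stage 1: 10 dB above -28 dBFS, reduced 5:1 to 2 dB above → -26 dBFS.
Stage 2: below threshold (-26 ≤ -26); passes unchanged; make-up brings it to -22 dBFS.

-22 dBFS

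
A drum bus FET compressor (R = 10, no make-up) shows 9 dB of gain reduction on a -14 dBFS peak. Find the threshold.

-24 dBFS

Let T be the threshold. Output overshoot = (input overshoot)/R, so -23 − T = (-14 − T)/10.
10·(-23 − T) = -14 − T → 9·T = -230 − (-14) = -216.
T = -216/9 = -24 dBFS.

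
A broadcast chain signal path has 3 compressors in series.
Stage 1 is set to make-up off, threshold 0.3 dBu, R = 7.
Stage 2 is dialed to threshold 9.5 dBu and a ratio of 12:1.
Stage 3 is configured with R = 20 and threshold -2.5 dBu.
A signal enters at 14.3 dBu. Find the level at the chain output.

Stage 1: 14 dB above 0.3 dBu, reduced 7:1 to 2 dB above → 2.3 dBu.
Stage 2: 2.3 dBu is at or below the 9.5 dBu threshold — no compression; output 2.3 dBu.
Stage 3: overshoot 4.8 dB → 4.8/20 = 0.24 dB → -2.26 dBu.

-2.26 dBu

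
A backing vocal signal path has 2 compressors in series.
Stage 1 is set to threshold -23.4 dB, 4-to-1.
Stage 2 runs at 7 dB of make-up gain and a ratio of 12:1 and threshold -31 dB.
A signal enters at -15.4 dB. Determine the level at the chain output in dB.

-23.2 dB

Stage 1: -15.4 dB is 8 dB over -23.4 dB; at 4:1 that becomes 2 dB over, giving -21.4 dB.
Stage 2: -21.4 dB is 9.6 dB over -31 dB; at 12:1 that becomes 0.8 dB over, giving -30.2 dB; +7 dB make-up → -23.2 dB.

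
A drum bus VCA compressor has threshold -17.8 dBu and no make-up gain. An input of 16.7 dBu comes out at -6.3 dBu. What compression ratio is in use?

3:1

Input overshoot = 16.7 − (-17.8) = 34.5 dB; output overshoot = -6.3 − (-17.8) = 11.5 dB.
Ratio = 34.5 / 11.5 = 3.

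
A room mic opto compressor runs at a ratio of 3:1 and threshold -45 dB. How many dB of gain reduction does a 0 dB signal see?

The signal is 45 dB above threshold.
A 3:1 ratio leaves 15 dB of that excess.
So the signal is attenuated by 45 − 15 = 30 dB.

30 dB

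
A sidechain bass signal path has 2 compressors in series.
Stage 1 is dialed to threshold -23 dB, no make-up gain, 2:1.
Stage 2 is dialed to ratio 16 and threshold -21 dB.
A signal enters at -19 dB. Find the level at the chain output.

Stage 1: 4 dB above -23 dB, reduced 2:1 to 2 dB above → -21 dB.
Stage 2: -21 dB is at or below the -21 dB threshold — no compression; output -21 dB.

-21 dB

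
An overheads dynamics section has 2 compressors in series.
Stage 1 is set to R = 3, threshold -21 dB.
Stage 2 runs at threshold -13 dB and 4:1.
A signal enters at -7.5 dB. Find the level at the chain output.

-16.5 dB

Stage 1: -7.5 dB is 13.5 dB over -21 dB; at 3:1 that becomes 4.5 dB over, giving -16.5 dB.
Stage 2: below threshold (-16.5 ≤ -13); passes unchanged; output -16.5 dB.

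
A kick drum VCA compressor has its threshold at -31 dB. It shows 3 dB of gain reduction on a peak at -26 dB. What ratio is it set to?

Input overshoot = -26 − (-31) = 5 dB.
Output overshoot = 5 − 3 = 2 dB.
Ratio = input overshoot / output overshoot = 5 / 2 = 2.5.

2.5:1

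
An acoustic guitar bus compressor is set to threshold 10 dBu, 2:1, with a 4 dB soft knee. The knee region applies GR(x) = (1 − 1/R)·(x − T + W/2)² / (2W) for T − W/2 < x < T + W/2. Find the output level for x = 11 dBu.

10.4375 dBu

x − T + W/2 = 11 − 10 + 2 = 3.
GR = (1 − 1/2) × 3² / 8 = 0.5 × 9 / 8 = 0.5625 dB.
Output = 11 − 0.5625 = 10.4375 dBu.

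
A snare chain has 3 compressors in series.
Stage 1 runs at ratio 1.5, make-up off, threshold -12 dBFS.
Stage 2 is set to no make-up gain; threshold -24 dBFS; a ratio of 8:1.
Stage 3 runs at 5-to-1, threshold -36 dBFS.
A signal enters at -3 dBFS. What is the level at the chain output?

Stage 1: -3 dBFS is 9 dB over -12 dBFS; at 1.5:1 that becomes 6 dB over, giving -6 dBFS.
Stage 2: 18 dB above -24 dBFS, reduced 8:1 to 2.25 dB above → -21.75 dBFS.
Stage 3: overshoot 14.25 dB → 14.25/5 = 2.85 dB → -33.15 dBFS.

-33.15 dBFS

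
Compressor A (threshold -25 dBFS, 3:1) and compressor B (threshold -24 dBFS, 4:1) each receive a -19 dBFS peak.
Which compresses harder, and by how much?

A: overshoot 6 dB → output overshoot 2 dB → GR 4 dB.
B: overshoot 5 dB → output overshoot 1.25 dB → GR 3.75 dB.
A applies 0.25 dB more gain reduction.

A, by 0.25 dB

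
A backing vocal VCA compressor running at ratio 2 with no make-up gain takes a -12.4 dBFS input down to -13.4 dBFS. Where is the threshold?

-14.4 dBFS

Input is 2 dB above T (since output overshoot × R = input overshoot: (-13.4 − T)·2 = -12.4 − T gives T = -14.4 dBFS).
Check: -14.4 + (-12.4 − (-14.4))/2 = -14.4 + 1 = -13.4 dBFS. ✓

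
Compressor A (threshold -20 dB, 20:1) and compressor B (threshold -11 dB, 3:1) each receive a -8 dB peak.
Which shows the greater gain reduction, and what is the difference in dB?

A, by 9.4 dB

A: GR = 12 − 12/20 = 11.4 dB.
B: GR = 3 − 3/3 = 2 dB.
Difference: 9.4 dB in favour of A.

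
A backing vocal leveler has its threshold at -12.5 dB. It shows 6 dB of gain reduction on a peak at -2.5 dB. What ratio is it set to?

Input overshoot = -2.5 − (-12.5) = 10 dB.
Output overshoot = 10 − 6 = 4 dB.
Ratio = input overshoot / output overshoot = 10 / 4 = 2.5.

2.5:1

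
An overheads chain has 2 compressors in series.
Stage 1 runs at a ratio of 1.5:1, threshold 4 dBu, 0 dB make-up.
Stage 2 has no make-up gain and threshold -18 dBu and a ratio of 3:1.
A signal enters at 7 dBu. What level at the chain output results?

Stage 1: 7 dBu is 3 dB over 4 dBu; at 1.5:1 that becomes 2 dB over, giving 6 dBu.
Stage 2: overshoot 24 dB → 24/3 = 8 dB → -10 dBu.

-10 dBu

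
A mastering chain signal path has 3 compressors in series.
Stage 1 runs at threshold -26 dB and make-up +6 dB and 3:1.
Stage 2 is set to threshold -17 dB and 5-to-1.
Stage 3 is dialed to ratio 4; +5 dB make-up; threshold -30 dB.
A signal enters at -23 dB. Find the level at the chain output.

-22.25 dB

Stage 1: 3 dB above -26 dB, reduced 3:1 to 1 dB above → -25 dB; +6 dB make-up → -19 dB.
Stage 2: -19 dB is at or below the -17 dB threshold — no compression; output -19 dB.
Stage 3: 11 dB above -30 dB, reduced 4:1 to 2.75 dB above → -27.25 dB; +5 dB make-up → -22.25 dB.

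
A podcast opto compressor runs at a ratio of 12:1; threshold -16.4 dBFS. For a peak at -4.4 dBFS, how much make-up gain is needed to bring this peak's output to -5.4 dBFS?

Overshoot 12 dB → 12/12 = 1 dB after compression, so the compressed level is -16.4 + 1 = -15.4 dBFS.
Make-up = target − compressed = -5.4 − (-15.4) = 10 dB.

10 dB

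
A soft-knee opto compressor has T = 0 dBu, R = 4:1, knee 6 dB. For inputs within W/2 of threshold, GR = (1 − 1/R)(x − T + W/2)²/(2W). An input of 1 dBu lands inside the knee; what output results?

0 dBu

x − T + W/2 = 1 − 0 + 3 = 4.
GR = (1 − 1/4) × 4² / 12 = 0.75 × 16 / 12 = 1 dB.
Output = 1 − 1 = 0 dBu.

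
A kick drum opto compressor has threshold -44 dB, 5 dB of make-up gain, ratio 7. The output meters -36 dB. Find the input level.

Before make-up, the level was -36 − 5 = -41 dB.
The compressed level sits -41 − (-44) = 3 dB over threshold.
Before 7:1 compression the overshoot was 3 × 7 = 21 dB, so input = -44 + 21 = -23 dB.

-23 dB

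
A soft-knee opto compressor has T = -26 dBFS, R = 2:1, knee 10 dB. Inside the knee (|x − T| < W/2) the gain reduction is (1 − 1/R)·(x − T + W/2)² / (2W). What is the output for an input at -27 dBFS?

x − T + W/2 = -27 − (-26) + 5 = 4.
GR = (1 − 1/2) × 4² / 20 = 0.5 × 16 / 20 = 0.4 dB.
Output = -27 − 0.4 = -27.4 dBFS.

-27.4 dBFS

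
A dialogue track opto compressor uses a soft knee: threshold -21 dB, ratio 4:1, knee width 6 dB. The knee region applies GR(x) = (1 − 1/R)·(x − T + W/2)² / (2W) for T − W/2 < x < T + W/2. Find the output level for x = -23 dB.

-23.0625 dB

x − T + W/2 = -23 − (-21) + 3 = 1.
GR = (1 − 1/4) × 1² / 12 = 0.75 × 1 / 12 = 0.0625 dB.
Output = -23 − 0.0625 = -23.0625 dB.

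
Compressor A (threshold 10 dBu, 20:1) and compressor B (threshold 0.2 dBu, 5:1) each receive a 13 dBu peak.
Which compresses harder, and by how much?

B, by 7.39 dB

A: 3 dB over, compressed to 0.15 dB over, so 2.85 dB of GR.
B: 12.8 dB over, compressed to 2.56 dB over, so 10.24 dB of GR.
B applies 7.39 dB more gain reduction.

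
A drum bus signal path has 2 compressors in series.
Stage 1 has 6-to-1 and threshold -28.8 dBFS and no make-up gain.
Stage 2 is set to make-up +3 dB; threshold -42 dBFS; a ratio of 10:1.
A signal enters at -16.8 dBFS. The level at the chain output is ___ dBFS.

Stage 1: -16.8 dBFS is 12 dB over -28.8 dBFS; at 6:1 that becomes 2 dB over, giving -26.8 dBFS.
Stage 2: -26.8 dBFS is 15.2 dB over -42 dBFS; at 10:1 that becomes 1.52 dB over, giving -40.48 dBFS; +3 dB make-up → -37.48 dBFS.

-37.48 dBFS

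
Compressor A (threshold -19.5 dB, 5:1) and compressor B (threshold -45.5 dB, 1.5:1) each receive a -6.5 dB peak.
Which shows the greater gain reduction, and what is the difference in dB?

B, by 2.6 dB

A: GR = 13 − 13/5 = 10.4 dB.
B: GR = 39 − 39/1.5 = 13 dB.
B reduces 2.6 dB more.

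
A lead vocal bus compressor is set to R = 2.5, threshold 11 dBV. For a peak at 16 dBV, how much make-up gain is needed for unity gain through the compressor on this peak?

Overshoot 5 dB → 5/2.5 = 2 dB after compression, so the compressed level is 11 + 2 = 13 dBV.
Make-up = target − compressed = 16 − 13 = 3 dB.

3 dB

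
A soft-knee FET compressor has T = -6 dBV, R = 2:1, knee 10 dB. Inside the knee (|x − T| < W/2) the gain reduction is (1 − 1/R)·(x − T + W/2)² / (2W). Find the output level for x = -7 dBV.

x − T + W/2 = -7 − (-6) + 5 = 4.
GR = (1 − 1/2) × 4² / 20 = 0.5 × 16 / 20 = 0.4 dB.
Output = -7 − 0.4 = -7.4 dBV.

-7.4 dBV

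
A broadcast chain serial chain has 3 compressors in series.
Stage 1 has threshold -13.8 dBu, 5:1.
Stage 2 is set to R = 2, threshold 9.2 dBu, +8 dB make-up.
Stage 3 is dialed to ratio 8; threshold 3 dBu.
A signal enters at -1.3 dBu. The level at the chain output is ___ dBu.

-3.3 dBu

Stage 1: -1.3 dBu is 12.5 dB over -13.8 dBu; at 5:1 that becomes 2.5 dB over, giving -11.3 dBu.
Stage 2: below threshold (-11.3 ≤ 9.2); passes unchanged; make-up brings it to -3.3 dBu.
Stage 3: -3.3 dBu is at or below the 3 dBu threshold — no compression; output -3.3 dBu.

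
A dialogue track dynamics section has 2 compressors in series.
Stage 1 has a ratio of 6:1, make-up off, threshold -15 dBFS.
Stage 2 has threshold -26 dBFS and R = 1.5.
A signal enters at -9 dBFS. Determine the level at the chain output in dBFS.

-18 dBFS

Stage 1: -9 dBFS is 6 dB over -15 dBFS; at 6:1 that becomes 1 dB over, giving -14 dBFS.
Stage 2: overshoot 12 dB → 12/1.5 = 8 dB → -18 dBFS.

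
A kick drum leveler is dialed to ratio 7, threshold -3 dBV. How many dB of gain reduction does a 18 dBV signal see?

The signal is 21 dB above threshold.
After 7:1 compression the overshoot becomes 21/7 = 3 dB.
So the signal is attenuated by 21 − 3 = 18 dB.

18 dB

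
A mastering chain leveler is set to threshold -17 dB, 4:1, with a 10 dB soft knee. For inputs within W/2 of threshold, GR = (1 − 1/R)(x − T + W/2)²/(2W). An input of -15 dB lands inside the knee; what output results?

-16.8375 dB

x − T + W/2 = -15 − (-17) + 5 = 7.
GR = (1 − 1/4) × 7² / 20 = 0.75 × 49 / 20 = 1.8375 dB.
Output = -15 − 1.8375 = -16.8375 dB.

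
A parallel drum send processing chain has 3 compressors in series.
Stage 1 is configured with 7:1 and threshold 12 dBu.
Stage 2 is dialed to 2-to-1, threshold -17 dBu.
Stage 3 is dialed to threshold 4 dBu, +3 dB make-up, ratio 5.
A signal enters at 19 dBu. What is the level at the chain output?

Stage 1: overshoot 7 dB → 7/7 = 1 dB → 13 dBu.
Stage 2: overshoot 30 dB → 30/2 = 15 dB → -2 dBu.
Stage 3: -2 dBu ≤ 4 dBu, so stage 3 doesn't engage; make-up brings it to 1 dBu.

1 dBu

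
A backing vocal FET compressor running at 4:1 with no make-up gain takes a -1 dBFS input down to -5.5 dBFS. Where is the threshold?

Input is 6 dB above T (since output overshoot × R = input overshoot: (-5.5 − T)·4 = -1 − T gives T = -7 dBFS).
Check: -7 + (-1 − (-7))/4 = -7 + 1.5 = -5.5 dBFS. ✓

-7 dBFS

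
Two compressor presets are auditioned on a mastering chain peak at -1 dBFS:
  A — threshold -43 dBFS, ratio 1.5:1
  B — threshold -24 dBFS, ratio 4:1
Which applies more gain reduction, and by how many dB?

A: overshoot 42 dB → output overshoot 28 dB → GR 14 dB.
B: overshoot 23 dB → output overshoot 5.75 dB → GR 17.25 dB.
B reduces 3.25 dB more.

B, by 3.25 dB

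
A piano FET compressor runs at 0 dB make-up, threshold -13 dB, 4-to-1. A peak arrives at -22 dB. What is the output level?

-22 dB is 9 dB below the -13 dB threshold, so no gain reduction is applied.
Output = input = -22 dB.

-22 dB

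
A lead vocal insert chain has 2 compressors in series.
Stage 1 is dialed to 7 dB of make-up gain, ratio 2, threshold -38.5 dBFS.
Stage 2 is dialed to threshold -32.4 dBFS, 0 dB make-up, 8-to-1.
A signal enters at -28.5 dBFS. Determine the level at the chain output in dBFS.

-31.6625 dBFS

Stage 1: 10 dB above -38.5 dBFS, reduced 2:1 to 5 dB above → -33.5 dBFS; +7 dB make-up → -26.5 dBFS.
Stage 2: 5.9 dB above -32.4 dBFS, reduced 8:1 to 0.7375 dB above → -31.6625 dBFS.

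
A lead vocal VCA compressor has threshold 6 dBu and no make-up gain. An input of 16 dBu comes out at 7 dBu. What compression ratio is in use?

10:1

Input overshoot = 16 − 6 = 10 dB; output overshoot = 7 − 6 = 1 dB.
Ratio = 10 / 1 = 10.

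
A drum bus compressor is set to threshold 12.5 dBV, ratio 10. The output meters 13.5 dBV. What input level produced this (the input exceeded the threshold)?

Post-compression overshoot = 13.5 − 12.5 = 1 dB.
Input overshoot = R × output overshoot = 10 dB → input = 12.5 + 10 = 22.5 dBV.

22.5 dBV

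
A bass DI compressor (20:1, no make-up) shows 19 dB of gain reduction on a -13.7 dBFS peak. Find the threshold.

-33.7 dBFS

Gain reduction = -13.7 − (-32.7) = 19 dB; output overshoot = GR / (R − 1) = 19 / 19 = 1 dB.
Threshold = output − output overshoot = -32.7 − 1 = -33.7 dBFS.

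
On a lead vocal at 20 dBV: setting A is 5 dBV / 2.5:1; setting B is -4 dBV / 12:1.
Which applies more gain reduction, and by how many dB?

B, by 13 dB

A: GR = 15 − 15/2.5 = 9 dB.
B: GR = 24 − 24/12 = 22 dB.
B applies 13 dB more gain reduction.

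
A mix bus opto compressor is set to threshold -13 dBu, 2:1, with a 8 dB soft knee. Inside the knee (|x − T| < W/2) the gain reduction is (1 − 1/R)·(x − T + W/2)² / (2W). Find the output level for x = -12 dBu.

-12.78125 dBu

x − T + W/2 = -12 − (-13) + 4 = 5.
GR = (1 − 1/2) × 5² / 16 = 0.5 × 25 / 16 = 0.78125 dB.
Output = -12 − 0.78125 = -12.78125 dBu.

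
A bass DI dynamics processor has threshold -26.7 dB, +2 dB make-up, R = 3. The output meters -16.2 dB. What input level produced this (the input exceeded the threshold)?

-1.2 dB

Before make-up, the level was -16.2 − 2 = -18.2 dB.
Post-compression overshoot = -18.2 − (-26.7) = 8.5 dB.
Undo the ratio: input overshoot = 8.5 × 3 = 25.5 dB, giving input = -1.2 dB.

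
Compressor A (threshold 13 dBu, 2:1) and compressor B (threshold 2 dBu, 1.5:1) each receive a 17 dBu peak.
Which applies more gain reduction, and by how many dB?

A: 4 dB over, compressed to 2 dB over, so 2 dB of GR.
B: 15 dB over, compressed to 10 dB over, so 5 dB of GR.
B applies 3 dB more gain reduction.

B, by 3 dB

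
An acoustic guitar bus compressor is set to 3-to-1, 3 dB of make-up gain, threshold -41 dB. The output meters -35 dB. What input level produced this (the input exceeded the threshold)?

-32 dB

Remove make-up: -35 − 3 = -38 dB.
The compressed level sits -38 − (-41) = 3 dB over threshold.
Before 3:1 compression the overshoot was 3 × 3 = 9 dB, so input = -41 + 9 = -32 dB.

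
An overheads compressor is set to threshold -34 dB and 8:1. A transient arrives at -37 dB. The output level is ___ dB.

-37 dB is 3 dB below the -34 dB threshold, so no gain reduction is applied.
Output = input = -37 dB.

-37 dB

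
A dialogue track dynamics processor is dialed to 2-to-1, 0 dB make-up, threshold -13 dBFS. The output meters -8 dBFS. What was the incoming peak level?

-3 dBFS

The compressed level sits -8 − (-13) = 5 dB over threshold.
Input overshoot = R × output overshoot = 10 dB → input = -13 + 10 = -3 dBFS.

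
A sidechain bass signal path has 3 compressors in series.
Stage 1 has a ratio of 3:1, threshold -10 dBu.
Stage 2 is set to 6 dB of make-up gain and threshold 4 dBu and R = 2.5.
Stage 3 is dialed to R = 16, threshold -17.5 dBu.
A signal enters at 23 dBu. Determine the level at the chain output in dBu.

Stage 1: overshoot 33 dB → 33/3 = 11 dB → 1 dBu.
Stage 2: below threshold (1 ≤ 4); passes unchanged; make-up brings it to 7 dBu.
Stage 3: overshoot 24.5 dB → 24.5/16 = 1.53125 dB → -15.96875 dBu.

-15.96875 dBu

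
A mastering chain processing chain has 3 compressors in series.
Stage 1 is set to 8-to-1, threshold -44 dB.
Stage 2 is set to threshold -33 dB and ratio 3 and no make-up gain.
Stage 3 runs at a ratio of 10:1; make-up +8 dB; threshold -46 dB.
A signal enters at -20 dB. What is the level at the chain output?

Stage 1: -20 dB is 24 dB over -44 dB; at 8:1 that becomes 3 dB over, giving -41 dB.
Stage 2: -41 dB is at or below the -33 dB threshold — no compression; output -41 dB.
Stage 3: -41 dB is 5 dB over -46 dB; at 10:1 that becomes 0.5 dB over, giving -45.5 dB; +8 dB make-up → -37.5 dB.

-37.5 dB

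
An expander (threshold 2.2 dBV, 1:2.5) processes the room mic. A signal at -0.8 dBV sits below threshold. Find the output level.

-5.3 dBV

Undershoot = 2.2 − (-0.8) = 3 dB.
At 1:2.5, that expands to 7.5 dB under threshold.
Output = 2.2 − 7.5 = -5.3 dBV.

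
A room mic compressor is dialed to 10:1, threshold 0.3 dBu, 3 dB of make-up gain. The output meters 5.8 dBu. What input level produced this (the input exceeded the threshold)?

25.3 dBu

Before make-up, the level was 5.8 − 3 = 2.8 dBu.
That's 2.5 dB above the 0.3 dBu threshold.
Before 10:1 compression the overshoot was 2.5 × 10 = 25 dB, so input = 0.3 + 25 = 25.3 dBu.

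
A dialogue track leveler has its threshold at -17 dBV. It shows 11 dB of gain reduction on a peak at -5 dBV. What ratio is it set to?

Input overshoot = -5 − (-17) = 12 dB.
Output overshoot = 12 − 11 = 1 dB.
Ratio = input overshoot / output overshoot = 12 / 1 = 12.

12:1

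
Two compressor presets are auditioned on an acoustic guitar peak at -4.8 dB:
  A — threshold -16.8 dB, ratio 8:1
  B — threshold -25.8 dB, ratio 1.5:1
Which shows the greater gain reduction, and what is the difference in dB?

A: 12 dB over, compressed to 1.5 dB over, so 10.5 dB of GR.
B: 21 dB over, compressed to 14 dB over, so 7 dB of GR.
A applies 3.5 dB more gain reduction.

A, by 3.5 dB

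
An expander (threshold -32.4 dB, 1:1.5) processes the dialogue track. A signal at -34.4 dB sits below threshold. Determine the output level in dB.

-35.4 dB

Below threshold, a 1:1.5 expander applies gain = (1.5−1)×(T − x) of attenuation.
(1.5−1) × 2 = 1 dB, so output = -34.4 − 1 = -35.4 dB.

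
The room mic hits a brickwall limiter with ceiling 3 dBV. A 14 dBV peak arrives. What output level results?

3 dBV

A brickwall limiter is an ∞:1 compressor: any input above the ceiling is clamped to 3 dBV.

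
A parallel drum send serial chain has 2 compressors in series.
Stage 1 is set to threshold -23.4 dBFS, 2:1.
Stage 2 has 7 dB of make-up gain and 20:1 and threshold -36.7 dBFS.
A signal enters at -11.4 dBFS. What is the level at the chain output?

-28.735 dBFS

Stage 1: 12 dB above -23.4 dBFS, reduced 2:1 to 6 dB above → -17.4 dBFS.
Stage 2: overshoot 19.3 dB → 19.3/20 = 0.965 dB → -35.735 dBFS; +7 dB make-up → -28.735 dBFS.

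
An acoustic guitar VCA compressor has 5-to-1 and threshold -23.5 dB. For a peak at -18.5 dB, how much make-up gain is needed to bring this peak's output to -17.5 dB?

Overshoot 5 dB → 5/5 = 1 dB after compression, so the compressed level is -23.5 + 1 = -22.5 dB.
Make-up = target − compressed = -17.5 − (-22.5) = 5 dB.

5 dB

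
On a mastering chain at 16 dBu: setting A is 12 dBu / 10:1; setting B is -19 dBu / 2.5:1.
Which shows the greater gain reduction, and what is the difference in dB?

B, by 17.4 dB

A: 4 dB over, compressed to 0.4 dB over, so 3.6 dB of GR.
B: 35 dB over, compressed to 14 dB over, so 21 dB of GR.
Difference: 17.4 dB in favour of B.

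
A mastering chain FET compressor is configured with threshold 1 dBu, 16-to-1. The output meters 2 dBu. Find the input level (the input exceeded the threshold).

17 dBu

That's 1 dB above the 1 dBu threshold.
Input overshoot = R × output overshoot = 16 dB → input = 1 + 16 = 17 dBu.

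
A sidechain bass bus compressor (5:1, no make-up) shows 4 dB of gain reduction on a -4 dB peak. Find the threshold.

Gain reduction = -4 − (-8) = 4 dB; output overshoot = GR / (R − 1) = 4 / 4 = 1 dB.
Threshold = output − output overshoot = -8 − 1 = -9 dB.

-9 dB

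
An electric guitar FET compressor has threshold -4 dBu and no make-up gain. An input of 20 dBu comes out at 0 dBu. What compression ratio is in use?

6:1

Input overshoot = 20 − (-4) = 24 dB; output overshoot = 0 − (-4) = 4 dB.
Ratio = 24 / 4 = 6.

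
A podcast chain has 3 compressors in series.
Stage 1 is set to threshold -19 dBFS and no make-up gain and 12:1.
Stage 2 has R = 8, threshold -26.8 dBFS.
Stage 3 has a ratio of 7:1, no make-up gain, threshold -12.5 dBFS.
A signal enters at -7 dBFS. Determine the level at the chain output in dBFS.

-25.7 dBFS

Stage 1: overshoot 12 dB → 12/12 = 1 dB → -18 dBFS.
Stage 2: overshoot 8.8 dB → 8.8/8 = 1.1 dB → -25.7 dBFS.
Stage 3: -25.7 dBFS is at or below the -12.5 dBFS threshold — no compression; output -25.7 dBFS.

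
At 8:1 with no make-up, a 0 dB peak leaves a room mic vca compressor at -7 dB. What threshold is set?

-8 dB

Input is 8 dB above T (since output overshoot × R = input overshoot: (-7 − T)·8 = 0 − T gives T = -8 dB).
Check: -8 + (0 − (-8))/8 = -8 + 1 = -7 dB. ✓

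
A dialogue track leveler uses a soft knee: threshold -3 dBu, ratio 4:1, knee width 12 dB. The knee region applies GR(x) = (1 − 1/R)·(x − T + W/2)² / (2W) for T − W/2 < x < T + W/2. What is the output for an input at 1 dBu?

-2.125 dBu

x − T + W/2 = 1 − (-3) + 6 = 10.
GR = (1 − 1/4) × 10² / 24 = 0.75 × 100 / 24 = 3.125 dB.
Output = 1 − 3.125 = -2.125 dBu.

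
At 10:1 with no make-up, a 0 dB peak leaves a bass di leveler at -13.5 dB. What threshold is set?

-15 dB

Gain reduction = 0 − (-13.5) = 13.5 dB; output overshoot = GR / (R − 1) = 13.5 / 9 = 1.5 dB.
Threshold = output − output overshoot = -13.5 − 1.5 = -15 dB.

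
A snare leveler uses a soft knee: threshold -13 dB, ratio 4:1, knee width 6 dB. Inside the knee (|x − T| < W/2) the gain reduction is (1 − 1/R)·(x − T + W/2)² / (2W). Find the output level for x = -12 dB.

-13 dB

x − T + W/2 = -12 − (-13) + 3 = 4.
GR = (1 − 1/4) × 4² / 12 = 0.75 × 16 / 12 = 1 dB.
Output = -12 − 1 = -13 dB.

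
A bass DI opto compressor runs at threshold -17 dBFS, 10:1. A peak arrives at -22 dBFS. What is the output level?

-22 dBFS is 5 dB below the -17 dBFS threshold, so no gain reduction is applied.
Output = input = -22 dBFS.

-22 dBFS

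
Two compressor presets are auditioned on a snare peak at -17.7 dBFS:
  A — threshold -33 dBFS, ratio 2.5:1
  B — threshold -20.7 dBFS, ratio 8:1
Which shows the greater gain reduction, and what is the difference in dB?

A, by 6.555 dB

A: overshoot 15.3 dB → output overshoot 6.12 dB → GR 9.18 dB.
B: overshoot 3 dB → output overshoot 0.375 dB → GR 2.625 dB.
A reduces 6.555 dB more.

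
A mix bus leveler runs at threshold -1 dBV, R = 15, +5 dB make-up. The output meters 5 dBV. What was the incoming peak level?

14 dBV

Stripping the +5 dB make-up gives 0 dBV at the gain stage.
That's 1 dB above the -1 dBV threshold.
Input overshoot = R × output overshoot = 15 dB → input = -1 + 15 = 14 dBV.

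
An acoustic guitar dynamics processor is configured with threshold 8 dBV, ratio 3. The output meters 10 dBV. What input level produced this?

14 dBV

Post-compression overshoot = 10 − 8 = 2 dB.
Before 3:1 compression the overshoot was 2 × 3 = 6 dB, so input = 8 + 6 = 14 dBV.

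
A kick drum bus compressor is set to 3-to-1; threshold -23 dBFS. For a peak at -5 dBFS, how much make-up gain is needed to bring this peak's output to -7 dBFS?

10 dB

The peak compresses to -23 + 18/3 = -17 dBFS.
To reach -7 dBFS requires -7 − (-17) = 10 dB of make-up.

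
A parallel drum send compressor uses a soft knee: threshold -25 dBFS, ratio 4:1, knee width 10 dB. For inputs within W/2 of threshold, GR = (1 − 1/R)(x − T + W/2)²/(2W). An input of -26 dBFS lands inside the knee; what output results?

-26.6 dBFS

x − T + W/2 = -26 − (-25) + 5 = 4.
GR = (1 − 1/4) × 4² / 20 = 0.75 × 16 / 20 = 0.6 dB.
Output = -26 − 0.6 = -26.6 dBFS.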